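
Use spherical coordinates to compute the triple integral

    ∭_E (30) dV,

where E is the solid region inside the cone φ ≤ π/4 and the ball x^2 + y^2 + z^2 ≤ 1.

In spherical coordinates, x = ρ sin(φ) cos(θ), y = ρ sin(φ) sin(θ), z = ρ cos(φ), and dV = ρ^2 sin(φ) dρ dφ dθ.

The integrand becomes 30, so

    ∭_E (30) dV = ∫_{0}^{2π} ∫_{0}^{π/4} ∫_{0}^{1} (30) · ρ^2 sin(φ) dρ dφ dθ.

Inner (ρ): 10sin(φ).
Middle (φ): 10 - 5sqrt(2).
Outer (θ): 10π (2 - sqrt(2)).

Therefore the triple integral equals 10π (2 - sqrt(2)).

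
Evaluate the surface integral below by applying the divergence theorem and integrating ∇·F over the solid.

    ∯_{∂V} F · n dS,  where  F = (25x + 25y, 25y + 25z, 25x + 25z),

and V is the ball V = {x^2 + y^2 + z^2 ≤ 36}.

By the divergence theorem,

    ∯_{∂V} F · n dS = ∭_V (∇ · F) dV.

Compute the divergence:
    ∇ · F = ∂F_x/∂x + ∂F_y/∂y + ∂F_z/∂z = 25 + 25 + 25 = 75.

In spherical coordinates, x = ρ sin(φ) cos(θ), y = ρ sin(φ) sin(θ), z = ρ cos(φ), dV = ρ^2 sin(φ) dρ dφ dθ, with 0 ≤ ρ ≤ 6, 0 ≤ φ ≤ π, 0 ≤ θ ≤ 2π.

The integrand, after substitution and multiplying by the volume element, becomes (75) · ρ^2 sin(φ), so

    ∭_V (∇·F) dV = ∫_0^{2π} ∫_0^{π} ∫_0^{6} (75) · ρ^2 sin(φ) dρ dφ dθ.

Inner (ρ from 0 to 6): 5400sin(φ).
Middle (φ from 0 to π): 10800.
Outer (θ from 0 to 2π): 21600π.

Therefore ∯_{∂V} F · n dS = 21600π.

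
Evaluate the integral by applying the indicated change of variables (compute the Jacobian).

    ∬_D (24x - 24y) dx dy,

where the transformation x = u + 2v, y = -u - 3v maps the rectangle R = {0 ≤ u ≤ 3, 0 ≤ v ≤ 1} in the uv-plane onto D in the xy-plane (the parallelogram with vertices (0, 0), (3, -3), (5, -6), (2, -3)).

Compute the Jacobian determinant of (x, y) with respect to (u, v):

    ∂(x,y)/∂(u,v) = | 1  2 | = (1)(-3) - (2)(-1) = -1.
                   | -1  -3 |

Its absolute value is |J| = 1 (the area scaling factor).

Substituting x = u + 2v, y = -u - 3v into the integrand,

    24x - 24y → 48u + 120v,

so the integral becomes

    ∬_R (48u + 120v) · |J| du dv = ∫_0^3 ∫_0^1 (48u + 120v) dv du.

Inner (v): 48u + 60.
Outer (u): 396.

Therefore ∬_D (24x - 24y) dx dy = 396.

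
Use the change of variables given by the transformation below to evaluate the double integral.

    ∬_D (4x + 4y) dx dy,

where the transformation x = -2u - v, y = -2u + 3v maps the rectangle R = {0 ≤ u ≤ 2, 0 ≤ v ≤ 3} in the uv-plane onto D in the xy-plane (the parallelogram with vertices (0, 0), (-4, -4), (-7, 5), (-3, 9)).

Compute the Jacobian determinant of (x, y) with respect to (u, v):

    ∂(x,y)/∂(u,v) = | -2  -1 | = (-2)(3) - (-1)(-2) = -8.
                   | -2  3 |

Its absolute value is |J| = 8 (the area scaling factor).

Substituting x = -2u - v, y = -2u + 3v into the integrand,

    4x + 4y → -16u + 8v,

so the integral becomes

    ∬_R (-16u + 8v) · |J| du dv = ∫_0^2 ∫_0^3 (-128u + 64v) dv du.

Inner (v): 288 - 384u.
Outer (u): -192.

Therefore ∬_D (4x + 4y) dx dy = -192.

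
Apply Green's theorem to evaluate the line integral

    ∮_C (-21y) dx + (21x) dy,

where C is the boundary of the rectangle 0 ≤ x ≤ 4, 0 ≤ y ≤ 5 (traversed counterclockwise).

Green's theorem converts the closed line integral into a double integral over the enclosed region D:

    ∮_C P dx + Q dy = ∬_D (∂Q/∂x - ∂P/∂y) dA.

Here P = -21y, Q = 21x, so

    ∂Q/∂x = 21,    ∂P/∂y = -21,
    ∂Q/∂x - ∂P/∂y = 42.

D is the region 0 ≤ x ≤ 4, 0 ≤ y ≤ 5. Evaluating the double integral:

    ∬_D (42) dA = ∫_0^{4} ∫_0^{5} (42) dy dx.

Inner (y from 0 to 5): 210.
Outer (x from 0 to 4): 840.

Therefore ∮_C P dx + Q dy = 840.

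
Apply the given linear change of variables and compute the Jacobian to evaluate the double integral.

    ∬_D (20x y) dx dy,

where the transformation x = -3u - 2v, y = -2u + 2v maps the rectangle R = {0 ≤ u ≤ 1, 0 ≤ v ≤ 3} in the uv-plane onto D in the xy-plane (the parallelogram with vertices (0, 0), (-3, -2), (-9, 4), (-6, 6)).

Compute the Jacobian determinant of (x, y) with respect to (u, v):

    ∂(x,y)/∂(u,v) = | -3  -2 | = (-3)(2) - (-2)(-2) = -10.
                   | -2  2 |

Its absolute value is |J| = 10 (the area scaling factor).

Substituting x = -3u - 2v, y = -2u + 2v into the integrand,

    20x y → 120u^2 - 40u v - 80v^2,

so the integral becomes

    ∬_R (120u^2 - 40u v - 80v^2) · |J| du dv = ∫_0^1 ∫_0^3 (1200u^2 - 400u v - 800v^2) dv du.

Inner (v): 3600u^2 - 1800u - 7200.
Outer (u): -6900.

Therefore ∬_D (20x y) dx dy = -6900.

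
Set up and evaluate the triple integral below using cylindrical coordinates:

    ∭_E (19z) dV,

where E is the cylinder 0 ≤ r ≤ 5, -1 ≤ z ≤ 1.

In cylindrical coordinates, x = r cos(θ), y = r sin(θ), z = z, and dV = r dr dθ dz.

The integrand becomes 19z, so

    ∭_E (19z) dV = ∫_{0}^{2π} ∫_{0}^{5} ∫_{-1}^{1} (19z) · r dz dr dθ.

Inner (z): 0.
Middle (r from 0 to 5): 0.
Outer (θ): 0.

Therefore the triple integral equals 0.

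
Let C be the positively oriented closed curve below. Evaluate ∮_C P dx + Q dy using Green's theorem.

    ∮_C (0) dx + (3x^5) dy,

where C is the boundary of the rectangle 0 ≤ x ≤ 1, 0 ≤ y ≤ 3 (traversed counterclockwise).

Green's theorem converts the closed line integral into a double integral over the enclosed region D:

    ∮_C P dx + Q dy = ∬_D (∂Q/∂x - ∂P/∂y) dA.

Here P = 0, Q = 3x^5, so

    ∂Q/∂x = 15x^4,    ∂P/∂y = 0,
    ∂Q/∂x - ∂P/∂y = 15x^4.

D is the region 0 ≤ x ≤ 1, 0 ≤ y ≤ 3. Evaluating the double integral:

    ∬_D (15x^4) dA = ∫_0^{1} ∫_0^{3} (15x^4) dy dx.

Inner (y from 0 to 3): 45x^4.
Outer (x from 0 to 1): 9.

Therefore ∮_C P dx + Q dy = 9.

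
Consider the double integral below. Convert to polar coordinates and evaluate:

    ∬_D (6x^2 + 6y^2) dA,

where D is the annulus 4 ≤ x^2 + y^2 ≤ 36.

The region D is 2 ≤ r ≤ 6, 0 ≤ θ ≤ 2π in polar coordinates, where x = r cos(θ), y = r sin(θ), and dA = r dr dθ.

Under the substitution, the integrand becomes 6r^2, so

    ∬_D (6x^2 + 6y^2) dA = ∫_{0}^{2π} ∫_{2}^{6} (6r^2) · r dr dθ.

Inner integral (in r): ∫_{2}^{6} (6r^2) · r dr = 1920.

Outer integral (in θ): ∫_{0}^{2π} (1920) dθ = 3840π.

Therefore ∬_D (6x^2 + 6y^2) dA = 3840π.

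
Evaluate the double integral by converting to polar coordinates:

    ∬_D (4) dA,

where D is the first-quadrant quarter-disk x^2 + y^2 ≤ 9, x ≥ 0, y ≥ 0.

The region D is 0 ≤ r ≤ 3, 0 ≤ θ ≤ π/2 in polar coordinates, where x = r cos(θ), y = r sin(θ), and dA = r dr dθ.

Under the substitution, the integrand becomes 4, so

    ∬_D (4) dA = ∫_{0}^{π/2} ∫_{0}^{3} (4) · r dr dθ.

Inner integral (in r): ∫_{0}^{3} (4) · r dr = 18.

Outer integral (in θ): ∫_{0}^{π/2} (18) dθ = 9π.

Therefore ∬_D (4) dA = 9π.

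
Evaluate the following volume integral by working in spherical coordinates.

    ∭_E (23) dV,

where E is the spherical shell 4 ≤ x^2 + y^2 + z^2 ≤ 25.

In spherical coordinates, x = ρ sin(φ) cos(θ), y = ρ sin(φ) sin(θ), z = ρ cos(φ), and dV = ρ^2 sin(φ) dρ dφ dθ.

The integrand becomes 23, so

    ∭_E (23) dV = ∫_{0}^{2π} ∫_{0}^{π} ∫_{2}^{5} (23) · ρ^2 sin(φ) dρ dφ dθ.

Inner (ρ): 897sin(φ).
Middle (φ): 1794.
Outer (θ): 3588π.

Therefore the triple integral equals 3588π.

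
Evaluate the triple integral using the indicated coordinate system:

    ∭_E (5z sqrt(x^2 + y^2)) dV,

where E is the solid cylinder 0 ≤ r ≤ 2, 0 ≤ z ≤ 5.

In cylindrical coordinates, x = r cos(θ), y = r sin(θ), z = z, and dV = r dr dθ dz.

The integrand becomes 5r z, so

    ∭_E (5z sqrt(x^2 + y^2)) dV = ∫_{0}^{2π} ∫_{0}^{2} ∫_{0}^{5} (5r z) · r dz dr dθ.

Inner (z): 125r^2/2.
Middle (r from 0 to 2): 500/3.
Outer (θ): 1000π/3.

Therefore the triple integral equals 1000π/3.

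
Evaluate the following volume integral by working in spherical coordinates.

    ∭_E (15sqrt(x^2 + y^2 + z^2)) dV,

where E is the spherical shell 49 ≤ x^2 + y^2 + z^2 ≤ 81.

In spherical coordinates, x = ρ sin(φ) cos(θ), y = ρ sin(φ) sin(θ), z = ρ cos(φ), and dV = ρ^2 sin(φ) dρ dφ dθ.

The integrand becomes 15ρ, so

    ∭_E (15sqrt(x^2 + y^2 + z^2)) dV = ∫_{0}^{2π} ∫_{0}^{π} ∫_{7}^{9} (15ρ) · ρ^2 sin(φ) dρ dφ dθ.

Inner (ρ): 15600sin(φ).
Middle (φ): 31200.
Outer (θ): 62400π.

Therefore the triple integral equals 62400π.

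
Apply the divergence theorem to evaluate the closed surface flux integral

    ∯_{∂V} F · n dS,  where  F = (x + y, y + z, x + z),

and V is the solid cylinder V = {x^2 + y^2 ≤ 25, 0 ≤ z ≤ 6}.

By the divergence theorem,

    ∯_{∂V} F · n dS = ∭_V (∇ · F) dV.

Compute the divergence:
    ∇ · F = ∂F_x/∂x + ∂F_y/∂y + ∂F_z/∂z = 1 + 1 + 1 = 3.

In cylindrical coordinates, x = r cos(θ), y = r sin(θ), z = z, dV = r dr dθ dz, with 0 ≤ r ≤ 5, 0 ≤ θ ≤ 2π, 0 ≤ z ≤ 6.

The integrand, after substitution and multiplying by the volume element, becomes (3) · r, so

    ∭_V (∇·F) dV = ∫_0^{2π} ∫_0^{5} ∫_0^{6} (3) · r dz dr dθ.

Inner (z from 0 to 6): 18r.
Middle (r from 0 to 5): 225.
Outer (θ from 0 to 2π): 450π.

Therefore ∯_{∂V} F · n dS = 450π.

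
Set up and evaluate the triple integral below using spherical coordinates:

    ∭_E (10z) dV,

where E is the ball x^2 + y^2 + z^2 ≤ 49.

In spherical coordinates, x = ρ sin(φ) cos(θ), y = ρ sin(φ) sin(θ), z = ρ cos(φ), and dV = ρ^2 sin(φ) dρ dφ dθ.

The integrand becomes 10ρ cos(φ), so

    ∭_E (10z) dV = ∫_{0}^{2π} ∫_{0}^{π} ∫_{0}^{7} (10ρ cos(φ)) · ρ^2 sin(φ) dρ dφ dθ.

Inner (ρ): 12005sin(2φ)/4.
Middle (φ): 0.
Outer (θ): 0.

Therefore the triple integral equals 0.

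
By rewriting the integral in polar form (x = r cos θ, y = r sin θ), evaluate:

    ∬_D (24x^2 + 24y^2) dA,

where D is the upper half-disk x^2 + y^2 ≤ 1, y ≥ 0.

The region D is 0 ≤ r ≤ 1, 0 ≤ θ ≤ π in polar coordinates, where x = r cos(θ), y = r sin(θ), and dA = r dr dθ.

Under the substitution, the integrand becomes 24r^2, so

    ∬_D (24x^2 + 24y^2) dA = ∫_{0}^{π} ∫_{0}^{1} (24r^2) · r dr dθ.

Inner integral (in r): ∫_{0}^{1} (24r^2) · r dr = 6.

Outer integral (in θ): ∫_{0}^{π} (6) dθ = 6π.

Therefore ∬_D (24x^2 + 24y^2) dA = 6π.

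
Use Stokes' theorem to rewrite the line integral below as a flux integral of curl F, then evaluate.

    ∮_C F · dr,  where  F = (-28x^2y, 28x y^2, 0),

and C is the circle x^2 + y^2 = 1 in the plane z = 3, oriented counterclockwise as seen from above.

Let S be the flat disk x^2 + y^2 ≤ 1 in the plane z = 3, with upward unit normal n̂ = ẑ. By Stokes' theorem,

    ∮_C F · dr = ∬_S (∇ × F) · n̂ dS = ∬_D (curl F)_z dA,

where D is the disk x^2 + y^2 ≤ 1.

Compute the curl of F = (-28x^2y, 28x y^2, 0):
    (∇ × F)_x = ∂F_z/∂y - ∂F_y/∂z = 0,
    (∇ × F)_y = ∂F_x/∂z - ∂F_z/∂x = 0,
    (∇ × F)_z = ∂F_y/∂x - ∂F_x/∂y = 28x^2 + 28y^2.

On z = 3, (curl F)_z = 28x^2 + 28y^2.

Convert to polar (x = r cos θ, y = r sin θ, dA = r dr dθ); the integrand becomes 28r^2, so

    ∬_D (curl F)_z dA = ∫_0^{2π} ∫_0^{1} (28r^2) · r dr dθ.

Inner (r from 0 to 1): 7.
Outer (θ from 0 to 2π): 14π.

Therefore ∮_C F · dr = 14π.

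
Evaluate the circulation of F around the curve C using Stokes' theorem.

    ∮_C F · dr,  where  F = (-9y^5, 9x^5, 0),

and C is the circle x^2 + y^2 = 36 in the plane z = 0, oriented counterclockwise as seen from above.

Let S be the flat disk x^2 + y^2 ≤ 36 in the plane z = 0, with upward unit normal n̂ = ẑ. By Stokes' theorem,

    ∮_C F · dr = ∬_S (∇ × F) · n̂ dS = ∬_D (curl F)_z dA,

where D is the disk x^2 + y^2 ≤ 36.

Compute the curl of F = (-9y^5, 9x^5, 0):
    (∇ × F)_x = ∂F_z/∂y - ∂F_y/∂z = 0,
    (∇ × F)_y = ∂F_x/∂z - ∂F_z/∂x = 0,
    (∇ × F)_z = ∂F_y/∂x - ∂F_x/∂y = 45x^4 + 45y^4.

On z = 0, (curl F)_z = 45x^4 + 45y^4.

Convert to polar (x = r cos θ, y = r sin θ, dA = r dr dθ); the integrand becomes 45r^4(sin(θ)^4 + cos(θ)^4), so

    ∬_D (curl F)_z dA = ∫_0^{2π} ∫_0^{6} (45r^4(sin(θ)^4 + cos(θ)^4)) · r dr dθ.

Inner (r from 0 to 6): 349920sin(θ)^4 + 349920cos(θ)^4.
Outer (θ from 0 to 2π): 524880π.

Therefore ∮_C F · dr = 524880π.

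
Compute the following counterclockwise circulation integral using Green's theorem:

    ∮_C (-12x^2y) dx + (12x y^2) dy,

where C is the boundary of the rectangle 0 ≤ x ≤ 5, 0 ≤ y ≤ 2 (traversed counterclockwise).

Green's theorem converts the closed line integral into a double integral over the enclosed region D:

    ∮_C P dx + Q dy = ∬_D (∂Q/∂x - ∂P/∂y) dA.

Here P = -12x^2y, Q = 12x y^2, so

    ∂Q/∂x = 12y^2,    ∂P/∂y = -12x^2,
    ∂Q/∂x - ∂P/∂y = 12x^2 + 12y^2.

D is the region 0 ≤ x ≤ 5, 0 ≤ y ≤ 2. Evaluating the double integral:

    ∬_D (12x^2 + 12y^2) dA = ∫_0^{5} ∫_0^{2} (12x^2 + 12y^2) dy dx.

Inner (y from 0 to 2): 24x^2 + 32.
Outer (x from 0 to 5): 1160.

Therefore ∮_C P dx + Q dy = 1160.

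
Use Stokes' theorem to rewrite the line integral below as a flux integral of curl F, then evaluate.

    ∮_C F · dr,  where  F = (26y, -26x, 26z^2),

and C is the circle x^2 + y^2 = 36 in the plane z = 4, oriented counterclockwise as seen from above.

Let S be the flat disk x^2 + y^2 ≤ 36 in the plane z = 4, with upward unit normal n̂ = ẑ. By Stokes' theorem,

    ∮_C F · dr = ∬_S (∇ × F) · n̂ dS = ∬_D (curl F)_z dA,

where D is the disk x^2 + y^2 ≤ 36.

Compute the curl of F = (26y, -26x, 26z^2):
    (∇ × F)_x = ∂F_z/∂y - ∂F_y/∂z = 0,
    (∇ × F)_y = ∂F_x/∂z - ∂F_z/∂x = 0,
    (∇ × F)_z = ∂F_y/∂x - ∂F_x/∂y = -52.

On z = 4, (curl F)_z = -52.

Convert to polar (x = r cos θ, y = r sin θ, dA = r dr dθ); the integrand becomes -52, so

    ∬_D (curl F)_z dA = ∫_0^{2π} ∫_0^{6} (-52) · r dr dθ.

Inner (r from 0 to 6): -936.
Outer (θ from 0 to 2π): -1872π.

Therefore ∮_C F · dr = -1872π.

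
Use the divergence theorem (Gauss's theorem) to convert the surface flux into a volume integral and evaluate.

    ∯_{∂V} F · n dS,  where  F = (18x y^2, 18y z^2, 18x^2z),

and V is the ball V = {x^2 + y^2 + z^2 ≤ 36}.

By the divergence theorem,

    ∯_{∂V} F · n dS = ∭_V (∇ · F) dV.

Compute the divergence:
    ∇ · F = ∂F_x/∂x + ∂F_y/∂y + ∂F_z/∂z = 18y^2 + 18z^2 + 18x^2 = 18x^2 + 18y^2 + 18z^2.

In spherical coordinates, x = ρ sin(φ) cos(θ), y = ρ sin(φ) sin(θ), z = ρ cos(φ), dV = ρ^2 sin(φ) dρ dφ dθ, with 0 ≤ ρ ≤ 6, 0 ≤ φ ≤ π, 0 ≤ θ ≤ 2π.

The integrand, after substitution and multiplying by the volume element, becomes (18ρ^2) · ρ^2 sin(φ), so

    ∭_V (∇·F) dV = ∫_0^{2π} ∫_0^{π} ∫_0^{6} (18ρ^2) · ρ^2 sin(φ) dρ dφ dθ.

Inner (ρ from 0 to 6): 139968sin(φ)/5.
Middle (φ from 0 to π): 279936/5.
Outer (θ from 0 to 2π): 559872π/5.

Therefore ∯_{∂V} F · n dS = 559872π/5.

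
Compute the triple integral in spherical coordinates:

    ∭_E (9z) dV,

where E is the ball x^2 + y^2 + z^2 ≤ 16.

In spherical coordinates, x = ρ sin(φ) cos(θ), y = ρ sin(φ) sin(θ), z = ρ cos(φ), and dV = ρ^2 sin(φ) dρ dφ dθ.

The integrand becomes 9ρ cos(φ), so

    ∭_E (9z) dV = ∫_{0}^{2π} ∫_{0}^{π} ∫_{0}^{4} (9ρ cos(φ)) · ρ^2 sin(φ) dρ dφ dθ.

Inner (ρ): 288sin(2φ).
Middle (φ): 0.
Outer (θ): 0.

Therefore the triple integral equals 0.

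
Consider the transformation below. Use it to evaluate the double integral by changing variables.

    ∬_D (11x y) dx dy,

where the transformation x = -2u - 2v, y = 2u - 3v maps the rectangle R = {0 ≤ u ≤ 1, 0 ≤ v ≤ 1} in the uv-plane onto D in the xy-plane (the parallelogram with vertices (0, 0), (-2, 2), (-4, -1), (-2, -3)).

Compute the Jacobian determinant of (x, y) with respect to (u, v):

    ∂(x,y)/∂(u,v) = | -2  -2 | = (-2)(-3) - (-2)(2) = 10.
                   | 2  -3 |

Its absolute value is |J| = 10 (the area scaling factor).

Substituting x = -2u - 2v, y = 2u - 3v into the integrand,

    11x y → -44u^2 + 22u v + 66v^2,

so the integral becomes

    ∬_R (-44u^2 + 22u v + 66v^2) · |J| du dv = ∫_0^1 ∫_0^1 (-440u^2 + 220u v + 660v^2) dv du.

Inner (v): -440u^2 + 110u + 220.
Outer (u): 385/3.

Therefore ∬_D (11x y) dx dy = 385/3.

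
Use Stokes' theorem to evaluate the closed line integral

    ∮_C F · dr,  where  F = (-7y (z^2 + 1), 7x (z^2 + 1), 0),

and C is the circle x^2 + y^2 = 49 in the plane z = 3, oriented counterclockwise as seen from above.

Let S be the flat disk x^2 + y^2 ≤ 49 in the plane z = 3, with upward unit normal n̂ = ẑ. By Stokes' theorem,

    ∮_C F · dr = ∬_S (∇ × F) · n̂ dS = ∬_D (curl F)_z dA,

where D is the disk x^2 + y^2 ≤ 49.

Compute the curl of F = (-7y (z^2 + 1), 7x (z^2 + 1), 0):
    (∇ × F)_x = ∂F_z/∂y - ∂F_y/∂z = -14x z,
    (∇ × F)_y = ∂F_x/∂z - ∂F_z/∂x = -14y z,
    (∇ × F)_z = ∂F_y/∂x - ∂F_x/∂y = 14z^2 + 14.

On z = 3, (curl F)_z = 140.

Convert to polar (x = r cos θ, y = r sin θ, dA = r dr dθ); the integrand becomes 140, so

    ∬_D (curl F)_z dA = ∫_0^{2π} ∫_0^{7} (140) · r dr dθ.

Inner (r from 0 to 7): 3430.
Outer (θ from 0 to 2π): 6860π.

Therefore ∮_C F · dr = 6860π.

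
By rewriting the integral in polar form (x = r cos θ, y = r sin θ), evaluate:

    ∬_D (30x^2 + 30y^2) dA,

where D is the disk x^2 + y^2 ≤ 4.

The region D is 0 ≤ r ≤ 2, 0 ≤ θ ≤ 2π in polar coordinates, where x = r cos(θ), y = r sin(θ), and dA = r dr dθ.

Under the substitution, the integrand becomes 30r^2, so

    ∬_D (30x^2 + 30y^2) dA = ∫_{0}^{2π} ∫_{0}^{2} (30r^2) · r dr dθ.

Inner integral (in r): ∫_{0}^{2} (30r^2) · r dr = 120.

Outer integral (in θ): ∫_{0}^{2π} (120) dθ = 240π.

Therefore ∬_D (30x^2 + 30y^2) dA = 240π.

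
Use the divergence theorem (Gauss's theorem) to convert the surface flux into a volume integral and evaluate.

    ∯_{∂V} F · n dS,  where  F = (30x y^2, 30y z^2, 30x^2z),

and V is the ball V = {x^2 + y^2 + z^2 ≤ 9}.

By the divergence theorem,

    ∯_{∂V} F · n dS = ∭_V (∇ · F) dV.

Compute the divergence:
    ∇ · F = ∂F_x/∂x + ∂F_y/∂y + ∂F_z/∂z = 30y^2 + 30z^2 + 30x^2 = 30x^2 + 30y^2 + 30z^2.

In spherical coordinates, x = ρ sin(φ) cos(θ), y = ρ sin(φ) sin(θ), z = ρ cos(φ), dV = ρ^2 sin(φ) dρ dφ dθ, with 0 ≤ ρ ≤ 3, 0 ≤ φ ≤ π, 0 ≤ θ ≤ 2π.

The integrand, after substitution and multiplying by the volume element, becomes (30ρ^2) · ρ^2 sin(φ), so

    ∭_V (∇·F) dV = ∫_0^{2π} ∫_0^{π} ∫_0^{3} (30ρ^2) · ρ^2 sin(φ) dρ dφ dθ.

Inner (ρ from 0 to 3): 1458sin(φ).
Middle (φ from 0 to π): 2916.
Outer (θ from 0 to 2π): 5832π.

Therefore ∯_{∂V} F · n dS = 5832π.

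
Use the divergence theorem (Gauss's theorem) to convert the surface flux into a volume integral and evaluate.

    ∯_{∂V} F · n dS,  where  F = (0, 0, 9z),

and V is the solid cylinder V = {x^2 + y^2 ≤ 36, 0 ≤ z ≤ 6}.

By the divergence theorem,

    ∯_{∂V} F · n dS = ∭_V (∇ · F) dV.

Compute the divergence:
    ∇ · F = ∂F_x/∂x + ∂F_y/∂y + ∂F_z/∂z = 0 + 0 + 9 = 9.

In cylindrical coordinates, x = r cos(θ), y = r sin(θ), z = z, dV = r dr dθ dz, with 0 ≤ r ≤ 6, 0 ≤ θ ≤ 2π, 0 ≤ z ≤ 6.

The integrand, after substitution and multiplying by the volume element, becomes (9) · r, so

    ∭_V (∇·F) dV = ∫_0^{2π} ∫_0^{6} ∫_0^{6} (9) · r dz dr dθ.

Inner (z from 0 to 6): 54r.
Middle (r from 0 to 6): 972.
Outer (θ from 0 to 2π): 1944π.

Therefore ∯_{∂V} F · n dS = 1944π.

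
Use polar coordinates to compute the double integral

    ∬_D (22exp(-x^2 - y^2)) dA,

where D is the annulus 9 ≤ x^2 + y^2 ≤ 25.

The region D is 3 ≤ r ≤ 5, 0 ≤ θ ≤ 2π in polar coordinates, where x = r cos(θ), y = r sin(θ), and dA = r dr dθ.

Under the substitution, the integrand becomes 22exp(-r^2), so

    ∬_D (22exp(-x^2 - y^2)) dA = ∫_{0}^{2π} ∫_{3}^{5} (22exp(-r^2)) · r dr dθ.

Inner integral (in r): ∫_{3}^{5} (22exp(-r^2)) · r dr = -(11 - 11exp(16))exp(-25).

Outer integral (in θ): ∫_{0}^{2π} (-(11 - 11exp(16))exp(-25)) dθ = -22π (1 - exp(16))exp(-25).

Therefore ∬_D (22exp(-x^2 - y^2)) dA = -22π (1 - exp(16))exp(-25).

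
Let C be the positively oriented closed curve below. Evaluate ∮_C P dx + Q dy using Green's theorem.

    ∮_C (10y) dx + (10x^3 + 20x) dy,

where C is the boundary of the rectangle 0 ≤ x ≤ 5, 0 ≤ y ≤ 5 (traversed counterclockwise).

Green's theorem converts the closed line integral into a double integral over the enclosed region D:

    ∮_C P dx + Q dy = ∬_D (∂Q/∂x - ∂P/∂y) dA.

Here P = 10y, Q = 10x^3 + 20x, so

    ∂Q/∂x = 30x^2 + 20,    ∂P/∂y = 10,
    ∂Q/∂x - ∂P/∂y = 30x^2 + 10.

D is the region 0 ≤ x ≤ 5, 0 ≤ y ≤ 5. Evaluating the double integral:

    ∬_D (30x^2 + 10) dA = ∫_0^{5} ∫_0^{5} (30x^2 + 10) dy dx.

Inner (y from 0 to 5): 150x^2 + 50.
Outer (x from 0 to 5): 6500.

Therefore ∮_C P dx + Q dy = 6500.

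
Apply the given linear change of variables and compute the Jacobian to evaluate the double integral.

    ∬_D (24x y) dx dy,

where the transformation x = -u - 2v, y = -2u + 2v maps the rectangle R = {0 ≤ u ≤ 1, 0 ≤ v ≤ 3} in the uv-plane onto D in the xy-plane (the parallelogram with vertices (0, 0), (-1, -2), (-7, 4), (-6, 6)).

Compute the Jacobian determinant of (x, y) with respect to (u, v):

    ∂(x,y)/∂(u,v) = | -1  -2 | = (-1)(2) - (-2)(-2) = -6.
                   | -2  2 |

Its absolute value is |J| = 6 (the area scaling factor).

Substituting x = -u - 2v, y = -2u + 2v into the integrand,

    24x y → 48u^2 + 48u v - 96v^2,

so the integral becomes

    ∬_R (48u^2 + 48u v - 96v^2) · |J| du dv = ∫_0^1 ∫_0^3 (288u^2 + 288u v - 576v^2) dv du.

Inner (v): 864u^2 + 1296u - 5184.
Outer (u): -4248.

Therefore ∬_D (24x y) dx dy = -4248.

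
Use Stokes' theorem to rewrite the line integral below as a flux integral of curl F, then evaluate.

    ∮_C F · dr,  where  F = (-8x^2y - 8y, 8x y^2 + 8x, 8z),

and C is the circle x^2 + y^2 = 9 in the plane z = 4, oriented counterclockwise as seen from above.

Let S be the flat disk x^2 + y^2 ≤ 9 in the plane z = 4, with upward unit normal n̂ = ẑ. By Stokes' theorem,

    ∮_C F · dr = ∬_S (∇ × F) · n̂ dS = ∬_D (curl F)_z dA,

where D is the disk x^2 + y^2 ≤ 9.

Compute the curl of F = (-8x^2y - 8y, 8x y^2 + 8x, 8z):
    (∇ × F)_x = ∂F_z/∂y - ∂F_y/∂z = 0,
    (∇ × F)_y = ∂F_x/∂z - ∂F_z/∂x = 0,
    (∇ × F)_z = ∂F_y/∂x - ∂F_x/∂y = 8x^2 + 8y^2 + 16.

On z = 4, (curl F)_z = 8x^2 + 8y^2 + 16.

Convert to polar (x = r cos θ, y = r sin θ, dA = r dr dθ); the integrand becomes 8r^2 + 16, so

    ∬_D (curl F)_z dA = ∫_0^{2π} ∫_0^{3} (8r^2 + 16) · r dr dθ.

Inner (r from 0 to 3): 234.
Outer (θ from 0 to 2π): 468π.

Therefore ∮_C F · dr = 468π.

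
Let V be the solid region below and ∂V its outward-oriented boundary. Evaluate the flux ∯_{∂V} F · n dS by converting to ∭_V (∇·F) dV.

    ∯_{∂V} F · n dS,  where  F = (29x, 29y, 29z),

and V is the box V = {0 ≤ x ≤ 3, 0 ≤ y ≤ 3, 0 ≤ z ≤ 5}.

By the divergence theorem,

    ∯_{∂V} F · n dS = ∭_V (∇ · F) dV.

Compute the divergence:
    ∇ · F = ∂F_x/∂x + ∂F_y/∂y + ∂F_z/∂z = 29 + 29 + 29 = 87.

V is a rectangular box, so dV = dx dy dz with 0 ≤ x ≤ 3, 0 ≤ y ≤ 3, 0 ≤ z ≤ 5.

Integrate (87) over V as an iterated integral:

    ∭_V (∇·F) dV = ∫_0^{3} ∫_0^{3} ∫_0^{5} (87) dz dy dx.

Inner (z from 0 to 5): 435.
Middle (y from 0 to 3): 1305.
Outer (x from 0 to 3): 3915.

Therefore ∯_{∂V} F · n dS = 3915.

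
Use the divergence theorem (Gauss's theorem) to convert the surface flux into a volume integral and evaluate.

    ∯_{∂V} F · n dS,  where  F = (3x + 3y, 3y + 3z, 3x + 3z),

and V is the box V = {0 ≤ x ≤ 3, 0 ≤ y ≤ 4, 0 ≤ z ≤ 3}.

By the divergence theorem,

    ∯_{∂V} F · n dS = ∭_V (∇ · F) dV.

Compute the divergence:
    ∇ · F = ∂F_x/∂x + ∂F_y/∂y + ∂F_z/∂z = 3 + 3 + 3 = 9.

V is a rectangular box, so dV = dx dy dz with 0 ≤ x ≤ 3, 0 ≤ y ≤ 4, 0 ≤ z ≤ 3.

Integrate (9) over V as an iterated integral:

    ∭_V (∇·F) dV = ∫_0^{3} ∫_0^{4} ∫_0^{3} (9) dz dy dx.

Inner (z from 0 to 3): 27.
Middle (y from 0 to 4): 108.
Outer (x from 0 to 3): 324.

Therefore ∯_{∂V} F · n dS = 324.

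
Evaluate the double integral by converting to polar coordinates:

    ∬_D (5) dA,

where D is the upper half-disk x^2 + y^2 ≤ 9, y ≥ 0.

The region D is 0 ≤ r ≤ 3, 0 ≤ θ ≤ π in polar coordinates, where x = r cos(θ), y = r sin(θ), and dA = r dr dθ.

Under the substitution, the integrand becomes 5, so

    ∬_D (5) dA = ∫_{0}^{π} ∫_{0}^{3} (5) · r dr dθ.

Inner integral (in r): ∫_{0}^{3} (5) · r dr = 45/2.

Outer integral (in θ): ∫_{0}^{π} (45/2) dθ = 45π/2.

Therefore ∬_D (5) dA = 45π/2.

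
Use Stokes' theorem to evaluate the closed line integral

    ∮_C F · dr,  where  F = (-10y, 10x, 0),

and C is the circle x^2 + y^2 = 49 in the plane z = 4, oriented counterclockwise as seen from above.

Let S be the flat disk x^2 + y^2 ≤ 49 in the plane z = 4, with upward unit normal n̂ = ẑ. By Stokes' theorem,

    ∮_C F · dr = ∬_S (∇ × F) · n̂ dS = ∬_D (curl F)_z dA,

where D is the disk x^2 + y^2 ≤ 49.

Compute the curl of F = (-10y, 10x, 0):
    (∇ × F)_x = ∂F_z/∂y - ∂F_y/∂z = 0,
    (∇ × F)_y = ∂F_x/∂z - ∂F_z/∂x = 0,
    (∇ × F)_z = ∂F_y/∂x - ∂F_x/∂y = 20.

On z = 4, (curl F)_z = 20.

Convert to polar (x = r cos θ, y = r sin θ, dA = r dr dθ); the integrand becomes 20, so

    ∬_D (curl F)_z dA = ∫_0^{2π} ∫_0^{7} (20) · r dr dθ.

Inner (r from 0 to 7): 490.
Outer (θ from 0 to 2π): 980π.

Therefore ∮_C F · dr = 980π.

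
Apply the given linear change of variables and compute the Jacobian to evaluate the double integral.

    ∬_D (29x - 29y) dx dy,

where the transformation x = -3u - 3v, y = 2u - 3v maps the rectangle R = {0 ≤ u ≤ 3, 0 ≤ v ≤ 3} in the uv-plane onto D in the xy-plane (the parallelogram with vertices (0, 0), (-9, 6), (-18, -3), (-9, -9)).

Compute the Jacobian determinant of (x, y) with respect to (u, v):

    ∂(x,y)/∂(u,v) = | -3  -3 | = (-3)(-3) - (-3)(2) = 15.
                   | 2  -3 |

Its absolute value is |J| = 15 (the area scaling factor).

Substituting x = -3u - 3v, y = 2u - 3v into the integrand,

    29x - 29y → -145u,

so the integral becomes

    ∬_R (-145u) · |J| du dv = ∫_0^3 ∫_0^3 (-2175u) dv du.

Inner (v): -6525u.
Outer (u): -58725/2.

Therefore ∬_D (29x - 29y) dx dy = -58725/2.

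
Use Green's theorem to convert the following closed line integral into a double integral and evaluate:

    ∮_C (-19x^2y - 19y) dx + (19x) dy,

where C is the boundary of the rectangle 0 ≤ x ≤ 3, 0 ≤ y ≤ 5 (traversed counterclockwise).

Green's theorem converts the closed line integral into a double integral over the enclosed region D:

    ∮_C P dx + Q dy = ∬_D (∂Q/∂x - ∂P/∂y) dA.

Here P = -19x^2y - 19y, Q = 19x, so

    ∂Q/∂x = 19,    ∂P/∂y = -19x^2 - 19,
    ∂Q/∂x - ∂P/∂y = 19x^2 + 38.

D is the region 0 ≤ x ≤ 3, 0 ≤ y ≤ 5. Evaluating the double integral:

    ∬_D (19x^2 + 38) dA = ∫_0^{3} ∫_0^{5} (19x^2 + 38) dy dx.

Inner (y from 0 to 5): 95x^2 + 190.
Outer (x from 0 to 3): 1425.

Therefore ∮_C P dx + Q dy = 1425.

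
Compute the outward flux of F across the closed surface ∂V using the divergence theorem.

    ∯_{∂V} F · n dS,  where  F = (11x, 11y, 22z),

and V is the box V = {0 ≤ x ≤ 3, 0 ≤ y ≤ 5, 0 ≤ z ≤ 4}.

By the divergence theorem,

    ∯_{∂V} F · n dS = ∭_V (∇ · F) dV.

Compute the divergence:
    ∇ · F = ∂F_x/∂x + ∂F_y/∂y + ∂F_z/∂z = 11 + 11 + 22 = 44.

V is a rectangular box, so dV = dx dy dz with 0 ≤ x ≤ 3, 0 ≤ y ≤ 5, 0 ≤ z ≤ 4.

Integrate (44) over V as an iterated integral:

    ∭_V (∇·F) dV = ∫_0^{3} ∫_0^{5} ∫_0^{4} (44) dz dy dx.

Inner (z from 0 to 4): 176.
Middle (y from 0 to 5): 880.
Outer (x from 0 to 3): 2640.

Therefore ∯_{∂V} F · n dS = 2640.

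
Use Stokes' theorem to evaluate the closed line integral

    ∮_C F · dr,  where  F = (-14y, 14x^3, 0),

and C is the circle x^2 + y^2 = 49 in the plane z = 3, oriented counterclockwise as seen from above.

Let S be the flat disk x^2 + y^2 ≤ 49 in the plane z = 3, with upward unit normal n̂ = ẑ. By Stokes' theorem,

    ∮_C F · dr = ∬_S (∇ × F) · n̂ dS = ∬_D (curl F)_z dA,

where D is the disk x^2 + y^2 ≤ 49.

Compute the curl of F = (-14y, 14x^3, 0):
    (∇ × F)_x = ∂F_z/∂y - ∂F_y/∂z = 0,
    (∇ × F)_y = ∂F_x/∂z - ∂F_z/∂x = 0,
    (∇ × F)_z = ∂F_y/∂x - ∂F_x/∂y = 42x^2 + 14.

On z = 3, (curl F)_z = 42x^2 + 14.

Convert to polar (x = r cos θ, y = r sin θ, dA = r dr dθ); the integrand becomes 42r^2cos(θ)^2 + 14, so

    ∬_D (curl F)_z dA = ∫_0^{2π} ∫_0^{7} (42r^2cos(θ)^2 + 14) · r dr dθ.

Inner (r from 0 to 7): 50421cos(θ)^2/2 + 343.
Outer (θ from 0 to 2π): 51793π/2.

Therefore ∮_C F · dr = 51793π/2.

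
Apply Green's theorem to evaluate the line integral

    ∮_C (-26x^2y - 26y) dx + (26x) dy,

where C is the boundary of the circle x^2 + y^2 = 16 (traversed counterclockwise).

Green's theorem converts the closed line integral into a double integral over the enclosed region D:

    ∮_C P dx + Q dy = ∬_D (∂Q/∂x - ∂P/∂y) dA.

Here P = -26x^2y - 26y, Q = 26x, so

    ∂Q/∂x = 26,    ∂P/∂y = -26x^2 - 26,
    ∂Q/∂x - ∂P/∂y = 26x^2 + 52.

D is the region x^2 + y^2 ≤ 16. Evaluating the double integral:

In polar coordinates (x = r cos θ, y = r sin θ, dA = r dr dθ) the integrand becomes 26r^2cos(θ)^2 + 52, so

    ∬_D (26x^2 + 52) dA = ∫_0^{2π} ∫_0^{4} (26r^2cos(θ)^2 + 52) · r dr dθ.

Inner (r from 0 to 4): 1664cos(θ)^2 + 416.
Outer (θ from 0 to 2π): 2496π.

Therefore ∮_C P dx + Q dy = 2496π.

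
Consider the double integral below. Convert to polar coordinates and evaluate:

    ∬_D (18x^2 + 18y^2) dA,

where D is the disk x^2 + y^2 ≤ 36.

The region D is 0 ≤ r ≤ 6, 0 ≤ θ ≤ 2π in polar coordinates, where x = r cos(θ), y = r sin(θ), and dA = r dr dθ.

Under the substitution, the integrand becomes 18r^2, so

    ∬_D (18x^2 + 18y^2) dA = ∫_{0}^{2π} ∫_{0}^{6} (18r^2) · r dr dθ.

Inner integral (in r): ∫_{0}^{6} (18r^2) · r dr = 5832.

Outer integral (in θ): ∫_{0}^{2π} (5832) dθ = 11664π.

Therefore ∬_D (18x^2 + 18y^2) dA = 11664π.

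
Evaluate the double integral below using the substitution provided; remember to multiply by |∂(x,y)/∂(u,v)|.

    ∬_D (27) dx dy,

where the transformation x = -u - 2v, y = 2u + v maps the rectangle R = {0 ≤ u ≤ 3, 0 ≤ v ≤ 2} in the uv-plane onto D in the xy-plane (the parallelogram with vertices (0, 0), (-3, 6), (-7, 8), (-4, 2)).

Compute the Jacobian determinant of (x, y) with respect to (u, v):

    ∂(x,y)/∂(u,v) = | -1  -2 | = (-1)(1) - (-2)(2) = 3.
                   | 2  1 |

Its absolute value is |J| = 3 (the area scaling factor).

Substituting x = -u - 2v, y = 2u + v into the integrand,

    27 → 27,

so the integral becomes

    ∬_R (27) · |J| du dv = ∫_0^3 ∫_0^2 (81) dv du.

Inner (v): 162.
Outer (u): 486.

Therefore ∬_D (27) dx dy = 486.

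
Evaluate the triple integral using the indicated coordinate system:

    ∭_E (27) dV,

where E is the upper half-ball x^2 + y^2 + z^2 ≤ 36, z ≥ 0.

In spherical coordinates, x = ρ sin(φ) cos(θ), y = ρ sin(φ) sin(θ), z = ρ cos(φ), and dV = ρ^2 sin(φ) dρ dφ dθ.

The integrand becomes 27, so

    ∭_E (27) dV = ∫_{0}^{2π} ∫_{0}^{π/2} ∫_{0}^{6} (27) · ρ^2 sin(φ) dρ dφ dθ.

Inner (ρ): 1944sin(φ).
Middle (φ): 1944.
Outer (θ): 3888π.

Therefore the triple integral equals 3888π.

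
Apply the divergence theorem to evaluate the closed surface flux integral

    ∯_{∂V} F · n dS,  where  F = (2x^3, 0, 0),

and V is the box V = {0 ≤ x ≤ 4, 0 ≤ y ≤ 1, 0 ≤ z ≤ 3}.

By the divergence theorem,

    ∯_{∂V} F · n dS = ∭_V (∇ · F) dV.

Compute the divergence:
    ∇ · F = ∂F_x/∂x + ∂F_y/∂y + ∂F_z/∂z = 6x^2 + 0 + 0 = 6x^2.

V is a rectangular box, so dV = dx dy dz with 0 ≤ x ≤ 4, 0 ≤ y ≤ 1, 0 ≤ z ≤ 3.

Integrate (6x^2) over V as an iterated integral:

    ∭_V (∇·F) dV = ∫_0^{4} ∫_0^{1} ∫_0^{3} (6x^2) dz dy dx.

Inner (z from 0 to 3): 18x^2.
Middle (y from 0 to 1): 18x^2.
Outer (x from 0 to 4): 384.

Therefore ∯_{∂V} F · n dS = 384.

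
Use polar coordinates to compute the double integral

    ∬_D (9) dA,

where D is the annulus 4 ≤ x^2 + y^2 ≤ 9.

The region D is 2 ≤ r ≤ 3, 0 ≤ θ ≤ 2π in polar coordinates, where x = r cos(θ), y = r sin(θ), and dA = r dr dθ.

Under the substitution, the integrand becomes 9, so

    ∬_D (9) dA = ∫_{0}^{2π} ∫_{2}^{3} (9) · r dr dθ.

Inner integral (in r): ∫_{2}^{3} (9) · r dr = 45/2.

Outer integral (in θ): ∫_{0}^{2π} (45/2) dθ = 45π.

Therefore ∬_D (9) dA = 45π.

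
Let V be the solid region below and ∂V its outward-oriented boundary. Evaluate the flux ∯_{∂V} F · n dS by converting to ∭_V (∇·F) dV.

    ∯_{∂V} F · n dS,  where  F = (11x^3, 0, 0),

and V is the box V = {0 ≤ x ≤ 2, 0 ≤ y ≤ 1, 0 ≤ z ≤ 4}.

By the divergence theorem,

    ∯_{∂V} F · n dS = ∭_V (∇ · F) dV.

Compute the divergence:
    ∇ · F = ∂F_x/∂x + ∂F_y/∂y + ∂F_z/∂z = 33x^2 + 0 + 0 = 33x^2.

V is a rectangular box, so dV = dx dy dz with 0 ≤ x ≤ 2, 0 ≤ y ≤ 1, 0 ≤ z ≤ 4.

Integrate (33x^2) over V as an iterated integral:

    ∭_V (∇·F) dV = ∫_0^{2} ∫_0^{1} ∫_0^{4} (33x^2) dz dy dx.

Inner (z from 0 to 4): 132x^2.
Middle (y from 0 to 1): 132x^2.
Outer (x from 0 to 2): 352.

Therefore ∯_{∂V} F · n dS = 352.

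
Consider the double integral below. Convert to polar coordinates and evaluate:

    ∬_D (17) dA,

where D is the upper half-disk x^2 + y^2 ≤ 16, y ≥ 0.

The region D is 0 ≤ r ≤ 4, 0 ≤ θ ≤ π in polar coordinates, where x = r cos(θ), y = r sin(θ), and dA = r dr dθ.

Under the substitution, the integrand becomes 17, so

    ∬_D (17) dA = ∫_{0}^{π} ∫_{0}^{4} (17) · r dr dθ.

Inner integral (in r): ∫_{0}^{4} (17) · r dr = 136.

Outer integral (in θ): ∫_{0}^{π} (136) dθ = 136π.

Therefore ∬_D (17) dA = 136π.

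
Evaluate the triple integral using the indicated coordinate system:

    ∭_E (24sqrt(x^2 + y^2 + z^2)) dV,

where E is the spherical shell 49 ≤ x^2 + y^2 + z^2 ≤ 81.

In spherical coordinates, x = ρ sin(φ) cos(θ), y = ρ sin(φ) sin(θ), z = ρ cos(φ), and dV = ρ^2 sin(φ) dρ dφ dθ.

The integrand becomes 24ρ, so

    ∭_E (24sqrt(x^2 + y^2 + z^2)) dV = ∫_{0}^{2π} ∫_{0}^{π} ∫_{7}^{9} (24ρ) · ρ^2 sin(φ) dρ dφ dθ.

Inner (ρ): 24960sin(φ).
Middle (φ): 49920.
Outer (θ): 99840π.

Therefore the triple integral equals 99840π.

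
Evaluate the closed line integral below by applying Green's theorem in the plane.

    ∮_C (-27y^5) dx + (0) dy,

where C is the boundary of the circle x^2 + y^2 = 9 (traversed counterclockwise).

Green's theorem converts the closed line integral into a double integral over the enclosed region D:

    ∮_C P dx + Q dy = ∬_D (∂Q/∂x - ∂P/∂y) dA.

Here P = -27y^5, Q = 0, so

    ∂Q/∂x = 0,    ∂P/∂y = -135y^4,
    ∂Q/∂x - ∂P/∂y = 135y^4.

D is the region x^2 + y^2 ≤ 9. Evaluating the double integral:

In polar coordinates (x = r cos θ, y = r sin θ, dA = r dr dθ) the integrand becomes 135r^4sin(θ)^4, so

    ∬_D (135y^4) dA = ∫_0^{2π} ∫_0^{3} (135r^4sin(θ)^4) · r dr dθ.

Inner (r from 0 to 3): 32805sin(θ)^4/2.
Outer (θ from 0 to 2π): 98415π/8.

Therefore ∮_C P dx + Q dy = 98415π/8.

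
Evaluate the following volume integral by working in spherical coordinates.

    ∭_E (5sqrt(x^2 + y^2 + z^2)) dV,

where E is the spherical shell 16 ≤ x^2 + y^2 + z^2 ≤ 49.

In spherical coordinates, x = ρ sin(φ) cos(θ), y = ρ sin(φ) sin(θ), z = ρ cos(φ), and dV = ρ^2 sin(φ) dρ dφ dθ.

The integrand becomes 5ρ, so

    ∭_E (5sqrt(x^2 + y^2 + z^2)) dV = ∫_{0}^{2π} ∫_{0}^{π} ∫_{4}^{7} (5ρ) · ρ^2 sin(φ) dρ dφ dθ.

Inner (ρ): 10725sin(φ)/4.
Middle (φ): 10725/2.
Outer (θ): 10725π.

Therefore the triple integral equals 10725π.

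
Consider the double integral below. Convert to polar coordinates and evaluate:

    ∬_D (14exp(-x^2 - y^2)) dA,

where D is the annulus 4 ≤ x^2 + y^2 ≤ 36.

The region D is 2 ≤ r ≤ 6, 0 ≤ θ ≤ 2π in polar coordinates, where x = r cos(θ), y = r sin(θ), and dA = r dr dθ.

Under the substitution, the integrand becomes 14exp(-r^2), so

    ∬_D (14exp(-x^2 - y^2)) dA = ∫_{0}^{2π} ∫_{2}^{6} (14exp(-r^2)) · r dr dθ.

Inner integral (in r): ∫_{2}^{6} (14exp(-r^2)) · r dr = -(7 - 7exp(32))exp(-36).

Outer integral (in θ): ∫_{0}^{2π} (-(7 - 7exp(32))exp(-36)) dθ = -14π (1 - exp(32))exp(-36).

Therefore ∬_D (14exp(-x^2 - y^2)) dA = -14π (1 - exp(32))exp(-36).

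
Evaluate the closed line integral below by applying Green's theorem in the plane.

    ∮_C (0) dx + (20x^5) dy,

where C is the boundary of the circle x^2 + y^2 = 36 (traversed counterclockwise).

Green's theorem converts the closed line integral into a double integral over the enclosed region D:

    ∮_C P dx + Q dy = ∬_D (∂Q/∂x - ∂P/∂y) dA.

Here P = 0, Q = 20x^5, so

    ∂Q/∂x = 100x^4,    ∂P/∂y = 0,
    ∂Q/∂x - ∂P/∂y = 100x^4.

D is the region x^2 + y^2 ≤ 36. Evaluating the double integral:

In polar coordinates (x = r cos θ, y = r sin θ, dA = r dr dθ) the integrand becomes 100r^4cos(θ)^4, so

    ∬_D (100x^4) dA = ∫_0^{2π} ∫_0^{6} (100r^4cos(θ)^4) · r dr dθ.

Inner (r from 0 to 6): 777600cos(θ)^4.
Outer (θ from 0 to 2π): 583200π.

Therefore ∮_C P dx + Q dy = 583200π.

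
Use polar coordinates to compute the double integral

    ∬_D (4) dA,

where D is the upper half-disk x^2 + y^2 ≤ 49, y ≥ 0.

The region D is 0 ≤ r ≤ 7, 0 ≤ θ ≤ π in polar coordinates, where x = r cos(θ), y = r sin(θ), and dA = r dr dθ.

Under the substitution, the integrand becomes 4, so

    ∬_D (4) dA = ∫_{0}^{π} ∫_{0}^{7} (4) · r dr dθ.

Inner integral (in r): ∫_{0}^{7} (4) · r dr = 98.

Outer integral (in θ): ∫_{0}^{π} (98) dθ = 98π.

Therefore ∬_D (4) dA = 98π.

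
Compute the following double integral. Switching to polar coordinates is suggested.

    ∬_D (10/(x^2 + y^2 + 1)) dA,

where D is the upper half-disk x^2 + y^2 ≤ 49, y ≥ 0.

The region D is 0 ≤ r ≤ 7, 0 ≤ θ ≤ π in polar coordinates, where x = r cos(θ), y = r sin(θ), and dA = r dr dθ.

Under the substitution, the integrand becomes 10/(r^2 + 1), so

    ∬_D (10/(x^2 + y^2 + 1)) dA = ∫_{0}^{π} ∫_{0}^{7} (10/(r^2 + 1)) · r dr dθ.

Inner integral (in r): ∫_{0}^{7} (10/(r^2 + 1)) · r dr = log(312500000).

Outer integral (in θ): ∫_{0}^{π} (log(312500000)) dθ = log(312500000^π).

Therefore ∬_D (10/(x^2 + y^2 + 1)) dA = log(312500000^π).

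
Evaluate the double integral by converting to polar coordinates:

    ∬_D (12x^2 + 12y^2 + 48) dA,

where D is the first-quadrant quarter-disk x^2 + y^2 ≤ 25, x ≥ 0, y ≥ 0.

The region D is 0 ≤ r ≤ 5, 0 ≤ θ ≤ π/2 in polar coordinates, where x = r cos(θ), y = r sin(θ), and dA = r dr dθ.

Under the substitution, the integrand becomes 12r^2 + 48, so

    ∬_D (12x^2 + 12y^2 + 48) dA = ∫_{0}^{π/2} ∫_{0}^{5} (12r^2 + 48) · r dr dθ.

Inner integral (in r): ∫_{0}^{5} (12r^2 + 48) · r dr = 2475.

Outer integral (in θ): ∫_{0}^{π/2} (2475) dθ = 2475π/2.

Therefore ∬_D (12x^2 + 12y^2 + 48) dA = 2475π/2.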